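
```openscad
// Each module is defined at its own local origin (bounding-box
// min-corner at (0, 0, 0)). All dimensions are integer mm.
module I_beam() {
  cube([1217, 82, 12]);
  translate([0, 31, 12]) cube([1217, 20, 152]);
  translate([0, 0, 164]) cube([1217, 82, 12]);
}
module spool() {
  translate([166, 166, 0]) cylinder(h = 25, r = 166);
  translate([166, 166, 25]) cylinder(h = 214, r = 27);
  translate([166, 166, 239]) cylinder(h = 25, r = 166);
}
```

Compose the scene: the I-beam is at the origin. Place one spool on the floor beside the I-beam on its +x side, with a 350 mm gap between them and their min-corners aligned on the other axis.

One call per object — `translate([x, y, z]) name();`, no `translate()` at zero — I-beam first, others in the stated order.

I_beam();
translate([1567, 0, 0]) spool();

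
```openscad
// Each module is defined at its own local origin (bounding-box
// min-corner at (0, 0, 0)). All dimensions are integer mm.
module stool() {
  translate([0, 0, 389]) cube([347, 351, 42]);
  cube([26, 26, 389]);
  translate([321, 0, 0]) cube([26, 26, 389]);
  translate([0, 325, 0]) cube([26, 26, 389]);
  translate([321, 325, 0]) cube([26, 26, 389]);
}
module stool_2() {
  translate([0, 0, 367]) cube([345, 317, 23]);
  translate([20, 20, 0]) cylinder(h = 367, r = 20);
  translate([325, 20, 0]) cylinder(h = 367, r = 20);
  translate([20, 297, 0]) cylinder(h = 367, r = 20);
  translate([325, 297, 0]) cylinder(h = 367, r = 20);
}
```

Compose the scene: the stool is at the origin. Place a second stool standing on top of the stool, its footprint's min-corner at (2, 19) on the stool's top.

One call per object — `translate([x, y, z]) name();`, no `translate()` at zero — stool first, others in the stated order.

stool();
translate([2, 19, 431]) stool_2();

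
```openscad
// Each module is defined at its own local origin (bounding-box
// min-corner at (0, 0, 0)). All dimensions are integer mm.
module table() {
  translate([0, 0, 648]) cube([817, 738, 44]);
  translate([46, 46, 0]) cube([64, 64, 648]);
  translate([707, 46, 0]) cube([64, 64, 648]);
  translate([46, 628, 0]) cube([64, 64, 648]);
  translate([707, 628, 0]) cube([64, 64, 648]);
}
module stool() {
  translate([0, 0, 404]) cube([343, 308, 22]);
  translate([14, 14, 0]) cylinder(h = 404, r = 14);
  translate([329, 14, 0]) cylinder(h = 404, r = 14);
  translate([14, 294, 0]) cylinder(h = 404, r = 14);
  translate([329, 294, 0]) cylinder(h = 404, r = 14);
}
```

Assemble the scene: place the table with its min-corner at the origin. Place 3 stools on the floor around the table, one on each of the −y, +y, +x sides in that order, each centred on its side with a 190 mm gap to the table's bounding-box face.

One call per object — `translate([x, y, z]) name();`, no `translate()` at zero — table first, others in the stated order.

table();
translate([237, -498, 0]) stool();
translate([237, 928, 0]) stool();
translate([1007, 215, 0]) stool();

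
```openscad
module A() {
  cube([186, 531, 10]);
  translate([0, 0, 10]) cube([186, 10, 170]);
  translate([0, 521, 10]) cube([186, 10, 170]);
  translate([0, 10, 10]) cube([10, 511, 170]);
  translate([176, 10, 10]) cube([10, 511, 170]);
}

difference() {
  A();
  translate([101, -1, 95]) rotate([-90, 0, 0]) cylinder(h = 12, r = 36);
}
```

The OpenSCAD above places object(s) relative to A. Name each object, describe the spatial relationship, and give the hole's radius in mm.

A is an open box. The open box has a circular hole through its front wall. The hole's radius is 36 mm.

The subtracted cylinder has r = 36 mm.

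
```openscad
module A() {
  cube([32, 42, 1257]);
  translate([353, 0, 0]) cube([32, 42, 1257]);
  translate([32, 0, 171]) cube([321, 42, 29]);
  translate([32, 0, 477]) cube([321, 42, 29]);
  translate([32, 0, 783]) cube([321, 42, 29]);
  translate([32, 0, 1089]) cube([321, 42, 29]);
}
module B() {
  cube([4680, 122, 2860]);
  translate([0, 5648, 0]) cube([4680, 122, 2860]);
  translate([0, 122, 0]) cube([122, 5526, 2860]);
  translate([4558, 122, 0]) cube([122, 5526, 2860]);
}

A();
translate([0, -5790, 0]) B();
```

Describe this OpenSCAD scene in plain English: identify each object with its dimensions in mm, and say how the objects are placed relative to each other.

A is a straight ladder. Two 32×42 mm vertical rails, 1257 mm tall, stand 385 mm apart (outside-to-outside) with their front faces coplanar on the −y side. 4 rungs, each 42 mm deep and 29 mm tall, span between the inner faces of the rails, front faces flush with the rails. The lowest rung's underside is at z = 171 mm and rungs are spaced 306 mm apart (underside to underside).

B is a box-shaped house frame (walls only): outside footprint 4680×5770 mm, wall height 2860 mm, wall thickness 122 mm. The two y-facing walls run the full x-width; the two x-facing walls fit between the inner faces of the y-facing walls.

The house frame is on the floor beside the ladder on its −y side.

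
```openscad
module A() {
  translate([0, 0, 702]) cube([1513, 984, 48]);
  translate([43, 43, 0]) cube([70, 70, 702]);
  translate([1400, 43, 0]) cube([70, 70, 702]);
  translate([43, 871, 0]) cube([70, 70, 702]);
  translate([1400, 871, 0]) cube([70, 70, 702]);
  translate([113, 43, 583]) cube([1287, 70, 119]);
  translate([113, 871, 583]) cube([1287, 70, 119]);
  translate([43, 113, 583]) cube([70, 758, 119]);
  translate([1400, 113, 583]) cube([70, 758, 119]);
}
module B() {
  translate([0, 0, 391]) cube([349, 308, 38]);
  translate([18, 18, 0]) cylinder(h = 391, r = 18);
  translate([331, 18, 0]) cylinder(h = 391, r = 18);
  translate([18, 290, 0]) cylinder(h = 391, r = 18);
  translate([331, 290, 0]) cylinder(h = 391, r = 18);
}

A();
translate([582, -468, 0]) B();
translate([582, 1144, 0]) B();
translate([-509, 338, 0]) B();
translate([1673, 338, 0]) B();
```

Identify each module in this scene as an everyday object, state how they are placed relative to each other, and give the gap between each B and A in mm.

A is a table. B is a stool. Four stools sit around the table at the −y, +y, −x, +x sides. The gap between each stool and the table is 160 mm.

Each stool's nearest face is 160 mm from the table's bounding box.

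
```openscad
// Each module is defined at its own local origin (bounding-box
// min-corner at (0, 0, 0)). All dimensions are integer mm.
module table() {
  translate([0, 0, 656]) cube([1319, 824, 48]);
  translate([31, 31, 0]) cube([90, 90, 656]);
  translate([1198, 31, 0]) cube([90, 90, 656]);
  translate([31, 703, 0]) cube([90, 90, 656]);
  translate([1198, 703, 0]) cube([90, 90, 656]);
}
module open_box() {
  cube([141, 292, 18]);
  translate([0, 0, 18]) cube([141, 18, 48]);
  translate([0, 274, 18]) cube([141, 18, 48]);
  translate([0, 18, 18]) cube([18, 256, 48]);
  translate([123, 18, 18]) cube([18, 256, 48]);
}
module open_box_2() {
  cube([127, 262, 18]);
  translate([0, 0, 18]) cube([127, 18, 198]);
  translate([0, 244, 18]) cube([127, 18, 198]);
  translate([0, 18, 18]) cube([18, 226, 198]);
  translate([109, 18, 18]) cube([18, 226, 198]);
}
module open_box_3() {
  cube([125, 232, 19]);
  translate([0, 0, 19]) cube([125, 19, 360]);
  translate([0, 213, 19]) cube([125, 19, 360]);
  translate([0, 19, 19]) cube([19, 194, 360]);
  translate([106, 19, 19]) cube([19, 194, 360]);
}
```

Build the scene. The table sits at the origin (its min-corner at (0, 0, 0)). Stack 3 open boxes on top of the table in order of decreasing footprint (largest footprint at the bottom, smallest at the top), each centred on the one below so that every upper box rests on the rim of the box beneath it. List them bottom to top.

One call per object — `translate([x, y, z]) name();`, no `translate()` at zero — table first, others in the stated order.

table();
translate([589, 266, 704]) open_box();
translate([596, 281, 770]) open_box_2();
translate([597, 296, 986]) open_box_3();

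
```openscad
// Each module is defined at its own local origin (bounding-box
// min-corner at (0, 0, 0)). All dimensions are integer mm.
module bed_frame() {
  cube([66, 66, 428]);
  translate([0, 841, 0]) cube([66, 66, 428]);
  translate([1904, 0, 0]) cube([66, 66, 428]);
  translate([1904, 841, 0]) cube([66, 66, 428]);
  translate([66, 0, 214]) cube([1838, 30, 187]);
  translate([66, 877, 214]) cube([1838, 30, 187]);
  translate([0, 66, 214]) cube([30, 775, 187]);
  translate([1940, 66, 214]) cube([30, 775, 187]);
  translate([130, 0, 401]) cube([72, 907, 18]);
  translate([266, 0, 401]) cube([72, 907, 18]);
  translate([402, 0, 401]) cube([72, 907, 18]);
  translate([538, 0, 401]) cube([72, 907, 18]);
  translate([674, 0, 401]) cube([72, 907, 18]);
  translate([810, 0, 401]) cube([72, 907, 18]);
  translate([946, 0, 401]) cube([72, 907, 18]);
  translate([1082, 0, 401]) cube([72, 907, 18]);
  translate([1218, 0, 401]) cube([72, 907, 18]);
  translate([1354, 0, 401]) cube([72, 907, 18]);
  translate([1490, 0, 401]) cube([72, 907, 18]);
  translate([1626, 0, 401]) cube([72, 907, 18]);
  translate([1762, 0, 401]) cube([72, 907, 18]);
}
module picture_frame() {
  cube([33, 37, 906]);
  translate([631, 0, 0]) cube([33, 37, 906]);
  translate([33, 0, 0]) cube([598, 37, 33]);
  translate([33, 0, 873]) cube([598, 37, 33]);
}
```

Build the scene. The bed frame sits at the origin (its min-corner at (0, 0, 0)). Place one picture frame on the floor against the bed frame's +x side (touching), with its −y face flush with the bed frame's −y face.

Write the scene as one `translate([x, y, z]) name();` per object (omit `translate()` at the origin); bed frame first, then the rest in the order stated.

bed_frame();
translate([1970, 0, 0]) picture_frame();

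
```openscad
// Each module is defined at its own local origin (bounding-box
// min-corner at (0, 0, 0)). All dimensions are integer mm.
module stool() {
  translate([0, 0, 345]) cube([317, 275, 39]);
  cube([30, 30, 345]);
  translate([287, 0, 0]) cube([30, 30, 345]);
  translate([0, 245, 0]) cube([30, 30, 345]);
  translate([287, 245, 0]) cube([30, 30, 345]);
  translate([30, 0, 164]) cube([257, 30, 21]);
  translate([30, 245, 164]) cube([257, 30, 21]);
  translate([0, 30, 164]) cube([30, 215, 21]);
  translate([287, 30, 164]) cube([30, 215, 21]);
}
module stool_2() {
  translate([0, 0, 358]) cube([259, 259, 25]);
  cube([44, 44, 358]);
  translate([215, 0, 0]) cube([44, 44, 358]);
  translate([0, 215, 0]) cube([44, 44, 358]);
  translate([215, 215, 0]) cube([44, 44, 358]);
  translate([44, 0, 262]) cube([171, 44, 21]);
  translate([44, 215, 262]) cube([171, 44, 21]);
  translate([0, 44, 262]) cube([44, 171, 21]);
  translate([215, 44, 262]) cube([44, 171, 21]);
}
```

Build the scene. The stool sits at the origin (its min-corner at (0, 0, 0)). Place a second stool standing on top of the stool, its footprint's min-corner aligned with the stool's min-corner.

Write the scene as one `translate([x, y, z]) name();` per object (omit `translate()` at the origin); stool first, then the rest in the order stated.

stool();
translate([0, 0, 384]) stool_2();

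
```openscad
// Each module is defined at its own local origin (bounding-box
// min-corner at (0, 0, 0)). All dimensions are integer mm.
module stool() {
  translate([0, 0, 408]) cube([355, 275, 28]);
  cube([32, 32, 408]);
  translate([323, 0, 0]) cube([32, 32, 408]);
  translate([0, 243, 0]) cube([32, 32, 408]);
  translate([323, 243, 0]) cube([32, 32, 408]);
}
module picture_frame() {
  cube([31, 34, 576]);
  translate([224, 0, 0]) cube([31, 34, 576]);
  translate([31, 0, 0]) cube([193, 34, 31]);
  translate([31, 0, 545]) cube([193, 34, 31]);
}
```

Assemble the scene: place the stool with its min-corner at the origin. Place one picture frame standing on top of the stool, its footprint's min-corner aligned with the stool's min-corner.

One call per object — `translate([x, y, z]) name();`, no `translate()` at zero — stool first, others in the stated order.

stool();
translate([0, 0, 436]) picture_frame();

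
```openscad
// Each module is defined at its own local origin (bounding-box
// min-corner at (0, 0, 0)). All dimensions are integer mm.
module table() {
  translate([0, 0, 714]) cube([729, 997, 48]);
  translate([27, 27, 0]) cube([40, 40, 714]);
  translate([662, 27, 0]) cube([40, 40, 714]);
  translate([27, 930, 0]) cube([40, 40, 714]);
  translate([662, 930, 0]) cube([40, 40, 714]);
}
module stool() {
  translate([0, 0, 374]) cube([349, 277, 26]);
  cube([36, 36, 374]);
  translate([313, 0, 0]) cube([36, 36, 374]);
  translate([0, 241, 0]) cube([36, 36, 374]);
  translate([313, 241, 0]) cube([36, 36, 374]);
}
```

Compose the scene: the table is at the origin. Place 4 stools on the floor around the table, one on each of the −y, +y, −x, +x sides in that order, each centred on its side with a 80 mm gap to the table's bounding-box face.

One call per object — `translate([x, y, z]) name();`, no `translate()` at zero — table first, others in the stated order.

table();
translate([190, -357, 0]) stool();
translate([190, 1077, 0]) stool();
translate([-429, 360, 0]) stool();
translate([809, 360, 0]) stool();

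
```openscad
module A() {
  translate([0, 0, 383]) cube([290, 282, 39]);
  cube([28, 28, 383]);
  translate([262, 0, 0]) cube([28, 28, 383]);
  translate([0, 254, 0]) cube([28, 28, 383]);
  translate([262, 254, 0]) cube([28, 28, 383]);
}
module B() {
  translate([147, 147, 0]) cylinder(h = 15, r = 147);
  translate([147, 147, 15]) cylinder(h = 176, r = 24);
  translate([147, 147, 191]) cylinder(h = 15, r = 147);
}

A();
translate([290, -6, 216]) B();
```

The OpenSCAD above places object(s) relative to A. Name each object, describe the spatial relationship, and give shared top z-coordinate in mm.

Both tops at z = 422 mm.

A is a stool. B is a spool. The spool is beside the stool with their tops flush at z = 422. The shared top z-coordinate is 422 mm.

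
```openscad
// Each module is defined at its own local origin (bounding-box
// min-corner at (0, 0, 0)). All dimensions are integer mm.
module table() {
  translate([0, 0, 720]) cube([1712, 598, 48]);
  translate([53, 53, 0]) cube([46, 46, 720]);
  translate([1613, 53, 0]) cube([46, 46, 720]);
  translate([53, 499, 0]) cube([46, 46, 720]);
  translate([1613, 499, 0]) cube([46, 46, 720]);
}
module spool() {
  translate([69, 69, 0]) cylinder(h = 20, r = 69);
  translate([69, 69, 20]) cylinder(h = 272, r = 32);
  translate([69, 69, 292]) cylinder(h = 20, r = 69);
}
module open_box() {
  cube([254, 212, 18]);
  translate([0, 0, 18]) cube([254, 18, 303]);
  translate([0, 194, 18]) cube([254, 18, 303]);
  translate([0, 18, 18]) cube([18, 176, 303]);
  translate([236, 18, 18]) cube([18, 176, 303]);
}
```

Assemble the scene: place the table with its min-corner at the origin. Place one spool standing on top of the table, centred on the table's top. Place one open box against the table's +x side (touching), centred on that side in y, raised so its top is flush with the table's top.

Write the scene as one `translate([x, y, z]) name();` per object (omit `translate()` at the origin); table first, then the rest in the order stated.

table();
translate([787, 230, 768]) spool();
translate([1712, 193, 447]) open_box();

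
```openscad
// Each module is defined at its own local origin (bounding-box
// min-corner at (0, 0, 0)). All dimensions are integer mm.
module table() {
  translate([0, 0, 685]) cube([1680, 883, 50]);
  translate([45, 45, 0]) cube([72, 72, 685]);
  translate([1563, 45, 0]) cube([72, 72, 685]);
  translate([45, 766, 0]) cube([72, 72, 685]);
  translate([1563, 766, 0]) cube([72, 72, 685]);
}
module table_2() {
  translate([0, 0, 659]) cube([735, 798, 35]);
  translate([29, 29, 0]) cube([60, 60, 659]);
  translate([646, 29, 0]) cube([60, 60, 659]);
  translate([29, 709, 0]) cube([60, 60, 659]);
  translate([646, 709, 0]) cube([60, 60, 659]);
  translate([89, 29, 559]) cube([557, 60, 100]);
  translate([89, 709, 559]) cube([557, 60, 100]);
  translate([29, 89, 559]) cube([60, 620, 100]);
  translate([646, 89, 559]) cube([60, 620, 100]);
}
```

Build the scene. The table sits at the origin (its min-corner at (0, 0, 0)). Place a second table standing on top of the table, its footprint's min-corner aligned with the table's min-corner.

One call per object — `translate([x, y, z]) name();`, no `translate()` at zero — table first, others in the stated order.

table();
translate([0, 0, 735]) table_2();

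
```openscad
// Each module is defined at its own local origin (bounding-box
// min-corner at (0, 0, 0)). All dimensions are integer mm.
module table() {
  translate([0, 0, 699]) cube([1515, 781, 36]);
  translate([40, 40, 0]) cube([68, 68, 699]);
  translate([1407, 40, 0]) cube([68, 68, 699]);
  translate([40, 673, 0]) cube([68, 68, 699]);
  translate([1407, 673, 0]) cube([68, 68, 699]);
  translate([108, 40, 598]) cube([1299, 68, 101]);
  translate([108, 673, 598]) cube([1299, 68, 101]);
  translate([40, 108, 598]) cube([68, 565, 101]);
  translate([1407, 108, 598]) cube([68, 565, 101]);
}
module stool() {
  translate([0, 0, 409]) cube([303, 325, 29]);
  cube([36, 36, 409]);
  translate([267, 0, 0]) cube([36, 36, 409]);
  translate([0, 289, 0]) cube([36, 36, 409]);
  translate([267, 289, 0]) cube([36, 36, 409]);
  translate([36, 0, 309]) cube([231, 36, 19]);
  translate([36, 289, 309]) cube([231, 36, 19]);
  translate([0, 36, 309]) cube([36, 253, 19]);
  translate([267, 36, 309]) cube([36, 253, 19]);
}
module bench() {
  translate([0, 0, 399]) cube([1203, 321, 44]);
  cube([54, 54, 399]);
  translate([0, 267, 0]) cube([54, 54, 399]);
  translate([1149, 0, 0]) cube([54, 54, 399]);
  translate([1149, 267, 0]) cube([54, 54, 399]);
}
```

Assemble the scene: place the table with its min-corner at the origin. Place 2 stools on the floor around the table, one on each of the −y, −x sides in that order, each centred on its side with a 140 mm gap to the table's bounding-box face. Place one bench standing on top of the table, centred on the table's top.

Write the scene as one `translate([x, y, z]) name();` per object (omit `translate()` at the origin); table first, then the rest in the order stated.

table();
translate([606, -465, 0]) stool();
translate([-443, 228, 0]) stool();
translate([156, 230, 735]) bench();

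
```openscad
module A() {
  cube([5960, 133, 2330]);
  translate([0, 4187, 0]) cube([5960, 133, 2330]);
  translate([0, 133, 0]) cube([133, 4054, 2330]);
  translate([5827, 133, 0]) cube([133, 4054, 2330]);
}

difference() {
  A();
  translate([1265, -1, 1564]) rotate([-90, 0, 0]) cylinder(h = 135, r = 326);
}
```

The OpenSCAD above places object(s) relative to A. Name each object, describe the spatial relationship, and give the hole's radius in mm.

A is a house frame. The house frame has a circular hole through its front wall. The hole's radius is 326 mm.

The subtracted cylinder has r = 326 mm.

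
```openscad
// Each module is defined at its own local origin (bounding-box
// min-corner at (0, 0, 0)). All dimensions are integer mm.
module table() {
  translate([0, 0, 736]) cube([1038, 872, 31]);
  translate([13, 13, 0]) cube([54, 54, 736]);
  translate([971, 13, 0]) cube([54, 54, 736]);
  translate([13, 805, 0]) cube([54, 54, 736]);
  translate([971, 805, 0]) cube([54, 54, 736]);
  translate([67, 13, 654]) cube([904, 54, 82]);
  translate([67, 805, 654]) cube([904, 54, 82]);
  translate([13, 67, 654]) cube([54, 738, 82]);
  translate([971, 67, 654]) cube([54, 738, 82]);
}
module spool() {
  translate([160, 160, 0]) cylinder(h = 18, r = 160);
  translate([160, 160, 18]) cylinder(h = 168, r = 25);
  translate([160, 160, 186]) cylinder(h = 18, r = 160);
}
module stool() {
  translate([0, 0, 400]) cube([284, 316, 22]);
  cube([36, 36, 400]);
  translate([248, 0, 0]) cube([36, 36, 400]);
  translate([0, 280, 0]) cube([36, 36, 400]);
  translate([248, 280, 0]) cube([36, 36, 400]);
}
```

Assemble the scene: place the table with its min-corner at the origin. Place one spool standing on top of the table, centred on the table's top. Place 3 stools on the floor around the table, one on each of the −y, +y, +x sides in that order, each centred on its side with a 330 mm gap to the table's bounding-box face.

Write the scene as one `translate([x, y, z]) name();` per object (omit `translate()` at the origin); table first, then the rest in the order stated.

table();
translate([359, 276, 767]) spool();
translate([377, -646, 0]) stool();
translate([377, 1202, 0]) stool();
translate([1368, 278, 0]) stool();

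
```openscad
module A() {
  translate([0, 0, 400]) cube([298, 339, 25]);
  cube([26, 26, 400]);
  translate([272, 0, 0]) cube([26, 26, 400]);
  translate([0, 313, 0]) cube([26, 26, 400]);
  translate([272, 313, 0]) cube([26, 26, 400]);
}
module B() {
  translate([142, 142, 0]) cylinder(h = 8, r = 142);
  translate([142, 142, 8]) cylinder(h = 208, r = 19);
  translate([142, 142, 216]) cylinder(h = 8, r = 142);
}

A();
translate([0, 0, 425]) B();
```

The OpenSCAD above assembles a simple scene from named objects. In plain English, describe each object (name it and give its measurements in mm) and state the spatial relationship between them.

A is a four-legged stool. The seat is 298×339 mm, 25 mm thick, top at z = 425 mm. It stands on four square legs, each 26×26 mm in cross-section, from z = 0 to the seat underside, each flush with a corner of the seat.

B is a spool: two coaxial disc flanges of radius 142 mm and thickness 8 mm, joined by a core cylinder of radius 19 mm and height 208 mm. The lower flange rests on z = 0 and the three cylinders share a vertical axis.

The spool is on top of the stool.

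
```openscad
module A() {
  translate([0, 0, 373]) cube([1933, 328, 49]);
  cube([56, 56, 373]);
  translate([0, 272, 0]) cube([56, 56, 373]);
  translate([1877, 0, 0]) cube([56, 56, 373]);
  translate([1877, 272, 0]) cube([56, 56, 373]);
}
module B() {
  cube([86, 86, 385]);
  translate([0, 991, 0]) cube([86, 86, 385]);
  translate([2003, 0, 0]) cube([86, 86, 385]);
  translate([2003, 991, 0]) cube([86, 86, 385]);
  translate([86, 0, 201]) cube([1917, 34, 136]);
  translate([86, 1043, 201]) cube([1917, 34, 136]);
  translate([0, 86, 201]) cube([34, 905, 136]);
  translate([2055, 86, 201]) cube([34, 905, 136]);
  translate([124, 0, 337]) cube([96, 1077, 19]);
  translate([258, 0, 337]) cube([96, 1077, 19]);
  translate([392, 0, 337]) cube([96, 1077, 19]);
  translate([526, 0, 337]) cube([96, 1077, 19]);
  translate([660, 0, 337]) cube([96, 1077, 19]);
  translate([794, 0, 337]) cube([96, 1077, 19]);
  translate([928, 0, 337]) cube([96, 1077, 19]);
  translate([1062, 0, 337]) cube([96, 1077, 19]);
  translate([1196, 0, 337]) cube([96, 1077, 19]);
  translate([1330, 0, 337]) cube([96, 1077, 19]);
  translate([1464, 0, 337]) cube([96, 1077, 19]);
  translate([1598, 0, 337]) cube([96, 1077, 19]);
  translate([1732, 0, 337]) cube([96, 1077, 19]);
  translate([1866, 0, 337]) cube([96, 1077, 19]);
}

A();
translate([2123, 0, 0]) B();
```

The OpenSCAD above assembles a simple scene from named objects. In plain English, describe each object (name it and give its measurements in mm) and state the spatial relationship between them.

A is a bench: a 1933×328 mm seat slab, 49 mm thick, top at z = 422 mm, on four 56×56 mm square legs flush with the seat corners and standing on z = 0.

B is a bed frame 2089 mm long (x) by 1077 mm wide (y). Four 86×86 mm corner posts, 385 mm tall, at the corners of the footprint. Four rails of 34 mm thickness and 136 mm height run between adjacent posts with their undersides at z = 201 mm, their outer faces flush with the outside of the frame (the two x-running rails run between the posts' inner faces; the two y-running rails run between the posts' inner faces). 14 slats, each 96 mm wide (x) and 19 mm thick, lie across the top of the two x-running rails, running the full 1077 mm width of the frame in y; the slats are evenly spaced along x between the inner faces of the end posts with equal gaps (rounded down to the nearest mm) at the −x end and between each pair — any rounding remainder accumulates at the +x end.

The bed frame is on the floor beside the bench on its +x side.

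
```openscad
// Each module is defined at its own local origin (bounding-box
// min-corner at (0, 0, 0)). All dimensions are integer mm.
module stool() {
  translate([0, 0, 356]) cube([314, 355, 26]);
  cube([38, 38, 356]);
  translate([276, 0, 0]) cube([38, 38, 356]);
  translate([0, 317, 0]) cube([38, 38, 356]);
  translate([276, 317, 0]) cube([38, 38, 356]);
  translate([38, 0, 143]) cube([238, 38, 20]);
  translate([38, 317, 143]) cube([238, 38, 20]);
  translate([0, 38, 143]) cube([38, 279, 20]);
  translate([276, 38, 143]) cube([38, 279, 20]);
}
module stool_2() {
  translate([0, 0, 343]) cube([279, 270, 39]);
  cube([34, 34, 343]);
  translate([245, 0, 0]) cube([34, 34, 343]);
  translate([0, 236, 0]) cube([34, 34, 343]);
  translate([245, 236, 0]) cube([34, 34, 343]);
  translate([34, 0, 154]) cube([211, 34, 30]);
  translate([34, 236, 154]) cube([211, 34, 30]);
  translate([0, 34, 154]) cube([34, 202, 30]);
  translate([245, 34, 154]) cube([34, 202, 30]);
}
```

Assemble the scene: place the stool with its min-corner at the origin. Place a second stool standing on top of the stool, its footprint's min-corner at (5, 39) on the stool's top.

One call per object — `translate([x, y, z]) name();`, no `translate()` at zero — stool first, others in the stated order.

stool();
translate([5, 39, 382]) stool_2();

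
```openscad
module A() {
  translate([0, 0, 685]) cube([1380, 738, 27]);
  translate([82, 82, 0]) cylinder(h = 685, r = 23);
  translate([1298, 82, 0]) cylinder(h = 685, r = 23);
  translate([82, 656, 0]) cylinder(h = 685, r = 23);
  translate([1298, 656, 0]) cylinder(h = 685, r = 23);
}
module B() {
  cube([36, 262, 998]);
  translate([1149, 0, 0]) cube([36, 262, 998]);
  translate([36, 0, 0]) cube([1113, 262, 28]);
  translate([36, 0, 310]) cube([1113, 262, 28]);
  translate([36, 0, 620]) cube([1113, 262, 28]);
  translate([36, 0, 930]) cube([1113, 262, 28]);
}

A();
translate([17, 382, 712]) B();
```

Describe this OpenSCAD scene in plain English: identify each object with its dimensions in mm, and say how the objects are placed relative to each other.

A is a table with a 1380×738 mm rectangular top, 27 mm thick, top surface at z = 712 mm, supported by four round legs of 46 mm diameter, each leg's bounding box inset 59 mm from the nearest pair of top edges, running from the floor.

B is a bookshelf 1185 mm wide overall, 262 mm deep and 998 mm tall. The two sides are 36 mm thick vertical panels. 4 horizontal shelves of 28 mm thickness span between the inner faces of the sides; the lowest shelf sits on the floor and shelves are stacked with a clear vertical gap of 282 mm between each pair.

The bookshelf is on top of the table.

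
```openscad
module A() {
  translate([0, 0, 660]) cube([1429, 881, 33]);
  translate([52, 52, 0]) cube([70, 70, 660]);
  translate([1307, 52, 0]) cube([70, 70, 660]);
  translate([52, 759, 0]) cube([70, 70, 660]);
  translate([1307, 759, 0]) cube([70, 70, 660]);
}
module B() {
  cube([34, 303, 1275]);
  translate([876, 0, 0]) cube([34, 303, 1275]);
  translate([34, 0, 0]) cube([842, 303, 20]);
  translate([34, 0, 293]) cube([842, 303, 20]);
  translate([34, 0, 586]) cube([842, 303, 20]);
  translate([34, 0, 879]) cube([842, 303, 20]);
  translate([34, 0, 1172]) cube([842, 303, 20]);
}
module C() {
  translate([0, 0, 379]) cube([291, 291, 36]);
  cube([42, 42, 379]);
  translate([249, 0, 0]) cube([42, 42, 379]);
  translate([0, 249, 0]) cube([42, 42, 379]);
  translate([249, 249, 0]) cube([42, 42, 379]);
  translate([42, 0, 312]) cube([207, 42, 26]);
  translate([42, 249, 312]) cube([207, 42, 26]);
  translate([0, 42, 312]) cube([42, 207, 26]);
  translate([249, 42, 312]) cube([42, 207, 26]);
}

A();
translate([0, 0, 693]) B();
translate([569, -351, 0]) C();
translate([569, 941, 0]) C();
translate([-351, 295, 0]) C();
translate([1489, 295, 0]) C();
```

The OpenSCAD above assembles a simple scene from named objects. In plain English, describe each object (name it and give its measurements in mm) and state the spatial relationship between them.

A is a table with a 1429×881 mm rectangular top, 33 mm thick, top surface at z = 693 mm, supported by four 70×70 mm square legs, each inset 52 mm from the nearest pair of top edges, running from the floor.

B is a bookshelf 910 mm wide overall, 303 mm deep and 1275 mm tall. The two sides are 34 mm thick vertical panels. 5 horizontal shelves of 20 mm thickness span between the inner faces of the sides; the lowest shelf sits on the floor and shelves are stacked with a clear vertical gap of 273 mm between each pair.

C is a four-legged stool. The seat is a 291×291×36 mm slab whose top surface is at z = 415 mm; four square legs, each 42×42 mm in cross-section, run from the floor (z = 0) to the underside of the seat, each flush with a corner of the seat. Four stretchers, 42 mm wide and 26 mm tall, connect adjacent legs with their undersides at z = 312 mm, each running between the inner faces of the legs it joins and aligned with the legs' outer faces on the other axis.

The bookshelf is on top of the table. Four stools sit around the table at the −y, +y, −x, +x sides.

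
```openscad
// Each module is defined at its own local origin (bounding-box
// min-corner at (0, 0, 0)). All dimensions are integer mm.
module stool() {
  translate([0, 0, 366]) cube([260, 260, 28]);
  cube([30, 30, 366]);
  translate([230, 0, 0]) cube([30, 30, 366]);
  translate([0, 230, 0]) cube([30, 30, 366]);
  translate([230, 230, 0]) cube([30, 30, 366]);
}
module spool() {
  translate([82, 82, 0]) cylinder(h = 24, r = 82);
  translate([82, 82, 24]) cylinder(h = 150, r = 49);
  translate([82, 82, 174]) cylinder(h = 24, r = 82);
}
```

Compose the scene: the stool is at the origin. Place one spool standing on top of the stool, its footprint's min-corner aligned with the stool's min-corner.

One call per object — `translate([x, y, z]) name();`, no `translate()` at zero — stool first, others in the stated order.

stool();
translate([0, 0, 394]) spool();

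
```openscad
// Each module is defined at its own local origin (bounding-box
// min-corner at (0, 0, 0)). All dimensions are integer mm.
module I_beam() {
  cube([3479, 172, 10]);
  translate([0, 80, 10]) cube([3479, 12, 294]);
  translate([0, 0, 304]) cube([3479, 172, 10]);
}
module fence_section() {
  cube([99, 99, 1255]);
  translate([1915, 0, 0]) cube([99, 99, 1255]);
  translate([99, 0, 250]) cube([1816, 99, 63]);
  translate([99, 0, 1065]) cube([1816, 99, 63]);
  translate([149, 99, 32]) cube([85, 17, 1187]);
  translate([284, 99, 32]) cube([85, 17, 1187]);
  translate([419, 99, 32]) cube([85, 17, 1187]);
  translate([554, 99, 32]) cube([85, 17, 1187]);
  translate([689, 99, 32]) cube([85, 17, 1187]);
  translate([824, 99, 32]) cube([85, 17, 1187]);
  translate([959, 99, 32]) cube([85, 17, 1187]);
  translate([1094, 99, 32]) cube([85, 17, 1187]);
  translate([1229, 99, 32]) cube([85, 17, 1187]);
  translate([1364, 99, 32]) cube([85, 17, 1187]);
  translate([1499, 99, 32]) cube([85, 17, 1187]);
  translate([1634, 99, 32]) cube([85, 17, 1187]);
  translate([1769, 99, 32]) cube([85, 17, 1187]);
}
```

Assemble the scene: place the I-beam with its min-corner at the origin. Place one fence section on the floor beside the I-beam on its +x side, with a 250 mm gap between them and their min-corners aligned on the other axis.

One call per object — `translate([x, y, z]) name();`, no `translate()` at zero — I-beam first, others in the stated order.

I_beam();
translate([3729, 0, 0]) fence_section();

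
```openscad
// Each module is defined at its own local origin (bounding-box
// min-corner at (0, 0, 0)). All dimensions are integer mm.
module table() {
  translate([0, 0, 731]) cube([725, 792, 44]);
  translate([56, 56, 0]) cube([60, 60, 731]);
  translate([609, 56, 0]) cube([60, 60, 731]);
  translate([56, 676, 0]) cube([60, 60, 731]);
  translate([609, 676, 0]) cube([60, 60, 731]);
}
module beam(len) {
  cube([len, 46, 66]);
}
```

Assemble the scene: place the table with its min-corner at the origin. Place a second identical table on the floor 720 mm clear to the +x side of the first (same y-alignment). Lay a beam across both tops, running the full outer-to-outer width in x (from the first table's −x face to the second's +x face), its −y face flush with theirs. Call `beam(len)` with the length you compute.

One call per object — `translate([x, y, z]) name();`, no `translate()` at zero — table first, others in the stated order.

table();
translate([1445, 0, 0]) table();
translate([0, 0, 775]) beam(2170);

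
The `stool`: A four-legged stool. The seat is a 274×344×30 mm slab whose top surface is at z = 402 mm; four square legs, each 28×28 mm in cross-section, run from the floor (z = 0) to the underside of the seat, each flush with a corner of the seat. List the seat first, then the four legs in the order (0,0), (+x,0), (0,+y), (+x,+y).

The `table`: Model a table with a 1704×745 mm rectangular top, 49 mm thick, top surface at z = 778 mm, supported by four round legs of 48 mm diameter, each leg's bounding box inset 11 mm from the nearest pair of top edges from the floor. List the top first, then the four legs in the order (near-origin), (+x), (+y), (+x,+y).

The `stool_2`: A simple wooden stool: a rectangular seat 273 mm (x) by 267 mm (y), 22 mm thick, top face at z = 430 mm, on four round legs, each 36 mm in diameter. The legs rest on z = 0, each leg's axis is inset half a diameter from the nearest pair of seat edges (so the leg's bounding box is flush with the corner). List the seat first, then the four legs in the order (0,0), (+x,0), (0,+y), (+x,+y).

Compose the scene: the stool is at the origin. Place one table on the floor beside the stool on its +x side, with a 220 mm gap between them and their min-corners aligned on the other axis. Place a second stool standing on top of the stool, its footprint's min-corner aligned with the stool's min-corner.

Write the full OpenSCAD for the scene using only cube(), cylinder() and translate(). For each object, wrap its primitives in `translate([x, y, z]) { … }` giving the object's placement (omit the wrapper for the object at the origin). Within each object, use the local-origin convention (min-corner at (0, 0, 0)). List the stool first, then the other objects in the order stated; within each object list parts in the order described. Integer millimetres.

translate([0, 0, 372]) cube([274, 344, 30]);
cube([28, 28, 372]);
translate([246, 0, 0]) cube([28, 28, 372]);
translate([0, 316, 0]) cube([28, 28, 372]);
translate([246, 316, 0]) cube([28, 28, 372]);
translate([494, 0, 0]) {
  translate([0, 0, 729]) cube([1704, 745, 49]);
  translate([35, 35, 0]) cylinder(h = 729, r = 24);
  translate([1669, 35, 0]) cylinder(h = 729, r = 24);
  translate([35, 710, 0]) cylinder(h = 729, r = 24);
  translate([1669, 710, 0]) cylinder(h = 729, r = 24);
}
translate([0, 0, 402]) {
  translate([0, 0, 408]) cube([273, 267, 22]);
  translate([18, 18, 0]) cylinder(h = 408, r = 18);
  translate([255, 18, 0]) cylinder(h = 408, r = 18);
  translate([18, 249, 0]) cylinder(h = 408, r = 18);
  translate([255, 249, 0]) cylinder(h = 408, r = 18);
}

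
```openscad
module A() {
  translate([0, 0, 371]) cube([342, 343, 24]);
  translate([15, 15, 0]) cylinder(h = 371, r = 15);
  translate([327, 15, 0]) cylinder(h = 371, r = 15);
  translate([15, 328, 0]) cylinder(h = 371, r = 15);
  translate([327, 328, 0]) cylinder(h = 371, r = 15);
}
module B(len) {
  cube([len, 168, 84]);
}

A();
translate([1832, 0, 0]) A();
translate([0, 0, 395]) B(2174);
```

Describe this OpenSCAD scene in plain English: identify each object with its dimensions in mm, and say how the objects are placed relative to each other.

A is a four-legged stool. The seat is 342×343 mm, 24 mm thick, top at z = 395 mm. It stands on four round legs, each 30 mm in diameter, from z = 0 to the seat underside, each leg's axis is inset half a diameter from the nearest pair of seat edges (so the leg's bounding box is flush with the corner).

B is a rectangular beam 2174 mm long (x), 168 mm deep (y), 84 mm thick (z).

The beam spans the tops of two stools placed 1490 mm apart, resting at z = 395 mm.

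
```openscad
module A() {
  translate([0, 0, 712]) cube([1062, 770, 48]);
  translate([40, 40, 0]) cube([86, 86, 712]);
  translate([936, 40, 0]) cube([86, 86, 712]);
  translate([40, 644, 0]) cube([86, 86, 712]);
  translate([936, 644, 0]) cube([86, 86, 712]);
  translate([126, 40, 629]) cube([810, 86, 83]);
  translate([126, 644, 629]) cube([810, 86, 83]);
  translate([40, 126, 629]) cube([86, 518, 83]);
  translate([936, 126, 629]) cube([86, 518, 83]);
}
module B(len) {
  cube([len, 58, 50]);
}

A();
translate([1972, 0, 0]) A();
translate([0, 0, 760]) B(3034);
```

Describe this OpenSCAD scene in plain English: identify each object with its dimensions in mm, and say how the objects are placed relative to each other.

A is a table with a 1062×770 mm rectangular top, 48 mm thick, top surface at z = 760 mm, supported by four 86×86 mm square legs, each inset 40 mm from the nearest pair of top edges, running from the floor. Four apron rails, 86 mm thick and 83 mm tall, run between adjacent legs with their top edges flush with the underside of the top and their outer faces flush with the legs' outer faces.

B is a rectangular beam 3034 mm long (x), 58 mm deep (y), 50 mm thick (z).

The beam spans the tops of two tables placed 910 mm apart, resting at z = 760 mm.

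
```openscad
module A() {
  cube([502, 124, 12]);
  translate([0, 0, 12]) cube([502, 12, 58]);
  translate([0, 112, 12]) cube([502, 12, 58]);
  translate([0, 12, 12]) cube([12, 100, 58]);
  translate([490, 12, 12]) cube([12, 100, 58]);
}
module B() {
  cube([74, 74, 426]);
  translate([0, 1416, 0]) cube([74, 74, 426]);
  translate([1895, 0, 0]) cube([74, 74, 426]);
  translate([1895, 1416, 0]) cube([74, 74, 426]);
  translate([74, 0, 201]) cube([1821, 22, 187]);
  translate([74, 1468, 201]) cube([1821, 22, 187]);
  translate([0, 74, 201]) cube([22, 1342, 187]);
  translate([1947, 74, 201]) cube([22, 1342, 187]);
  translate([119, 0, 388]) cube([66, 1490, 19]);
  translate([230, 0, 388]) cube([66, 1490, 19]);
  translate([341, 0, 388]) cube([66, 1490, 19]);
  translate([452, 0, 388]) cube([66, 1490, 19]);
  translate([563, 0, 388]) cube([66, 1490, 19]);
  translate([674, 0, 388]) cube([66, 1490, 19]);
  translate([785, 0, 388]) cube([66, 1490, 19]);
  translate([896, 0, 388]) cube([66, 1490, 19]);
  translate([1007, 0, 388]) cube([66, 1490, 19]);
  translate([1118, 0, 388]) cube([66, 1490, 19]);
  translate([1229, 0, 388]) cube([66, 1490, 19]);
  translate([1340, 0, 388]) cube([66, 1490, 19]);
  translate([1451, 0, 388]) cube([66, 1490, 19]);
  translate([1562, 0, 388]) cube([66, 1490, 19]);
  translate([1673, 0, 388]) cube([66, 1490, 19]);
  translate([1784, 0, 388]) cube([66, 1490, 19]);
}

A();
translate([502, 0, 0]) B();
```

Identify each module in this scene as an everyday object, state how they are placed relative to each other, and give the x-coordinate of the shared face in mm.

The open box's +x face and the bed frame's −x face are both at x = 502 mm.

A is an open box. B is a bed frame. The bed frame is against the open box's +x side, with their −y faces flush. The x-coordinate of the shared face is 502 mm.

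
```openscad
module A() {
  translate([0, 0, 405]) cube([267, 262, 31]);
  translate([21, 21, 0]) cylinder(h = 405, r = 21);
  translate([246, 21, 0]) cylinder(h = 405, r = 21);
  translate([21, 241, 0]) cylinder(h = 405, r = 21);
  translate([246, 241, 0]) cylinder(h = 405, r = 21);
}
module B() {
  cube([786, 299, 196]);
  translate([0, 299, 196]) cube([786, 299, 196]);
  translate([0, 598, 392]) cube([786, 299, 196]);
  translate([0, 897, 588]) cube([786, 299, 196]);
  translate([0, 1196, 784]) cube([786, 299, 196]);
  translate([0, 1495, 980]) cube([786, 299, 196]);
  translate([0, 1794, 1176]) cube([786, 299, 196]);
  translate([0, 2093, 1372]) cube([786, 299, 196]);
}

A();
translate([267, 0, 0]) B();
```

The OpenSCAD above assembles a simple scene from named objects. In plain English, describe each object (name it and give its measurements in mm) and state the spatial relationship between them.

A is a four-legged stool. The seat is a 267×262×31 mm slab whose top surface is at z = 436 mm; four round legs, each 42 mm in diameter, run from the floor (z = 0) to the underside of the seat, each leg's axis is inset half a diameter from the nearest pair of seat edges (so the leg's bounding box is flush with the corner).

B is a straight staircase of 8 solid steps. Each step is 786 mm wide (x), 299 mm deep (y, the going) and 196 mm tall (the rise). The first step rests on the floor; each subsequent step sits one going further in +y and one rise higher in +z, directly behind and above the previous step with no overlap.

The staircase is against the stool's +x side, with their −y faces flush.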